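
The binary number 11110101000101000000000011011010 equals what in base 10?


11110101000101000000000011011010 in decimal = 4111728858

4111728858


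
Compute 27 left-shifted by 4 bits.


0b11011 << 4 = 0b110110000 = 432

432


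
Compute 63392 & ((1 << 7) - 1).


63392 & 127 = 32

32


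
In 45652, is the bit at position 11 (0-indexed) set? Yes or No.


0b1011001001010100, bit 11 = 0. No

No


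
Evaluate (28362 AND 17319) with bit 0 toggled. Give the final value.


Step 1: 28362 & 17319 = 17026
Step 2: 17026 ^ (1 << 0) = 17026 ^ 1 = 17027

17027


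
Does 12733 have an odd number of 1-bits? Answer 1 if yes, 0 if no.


0b11000110111101 has 9 ones => parity 1

1


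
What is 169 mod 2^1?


169 & 1 = 1

1


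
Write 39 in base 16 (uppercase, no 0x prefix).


39 = 27 hex

27


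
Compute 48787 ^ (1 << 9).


48787 ^ (1 << 9) = 48787 ^ 512 = 48275

48275


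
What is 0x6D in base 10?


6D hex = 109 decimal

109


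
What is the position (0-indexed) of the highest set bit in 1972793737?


0b1110101100101100111000110001001. Highest set bit at position 30

30


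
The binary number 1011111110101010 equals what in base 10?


1011111110101010 in decimal = 49066

49066


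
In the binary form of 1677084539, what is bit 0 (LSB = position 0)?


0b1100011111101100100011101111011, position 0 = 1

1


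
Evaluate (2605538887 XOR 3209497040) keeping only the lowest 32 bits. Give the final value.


Step 1: 2605538887 ^ 3209497040 = 604002199
Step 2: 604002199 & 4294967295 = 604002199

604002199


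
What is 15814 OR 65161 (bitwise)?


0b11110111000110 | 0b1111111010001001 = 0b1111111111001111 = 65487

65487


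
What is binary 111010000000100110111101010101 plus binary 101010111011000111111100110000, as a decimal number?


111010000000100110111101010101 + 101010111011000111111100110000 = 1100100111011101110111010000101 = 1693380229

1693380229


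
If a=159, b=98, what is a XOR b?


159 ^ 98 = 253

253


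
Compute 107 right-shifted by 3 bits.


0b1101011 >> 3 = 0b1101 = 13

13


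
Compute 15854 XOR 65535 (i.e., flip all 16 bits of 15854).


15854 ^ 65535 = 49681

49681


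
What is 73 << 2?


0b1001001 << 2 = 0b100100100 = 292

292


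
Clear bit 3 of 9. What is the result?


9 & ~(1 << 3) = 1

1


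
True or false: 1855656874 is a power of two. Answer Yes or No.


0b1101110100110110001001110101010. Multiple bits set => No

No


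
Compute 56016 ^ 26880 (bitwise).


0b1101101011010000 ^ 0b110100100000000 = 0b1011001111010000 = 46032

46032


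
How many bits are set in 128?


0b10000000 has 1 set bits

1


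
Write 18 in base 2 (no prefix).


18 = 10010 in binary

10010


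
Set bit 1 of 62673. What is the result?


62673 | (1 << 1) = 62673 | 2 = 62675

62675


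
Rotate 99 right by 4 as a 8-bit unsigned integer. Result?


Rotate 0b1100011 right by 4 (8-bit) = 0b110110 = 54

54


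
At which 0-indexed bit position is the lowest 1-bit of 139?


0b10001011. Lowest set bit at position 0

0


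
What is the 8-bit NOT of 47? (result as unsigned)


~0b101111 = 0b11010000 = 208 (8-bit unsigned)

208


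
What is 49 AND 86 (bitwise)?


0b110001 & 0b1010110 = 0b10000 = 16

16


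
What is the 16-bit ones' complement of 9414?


9414 ^ 65535 = 56121

56121


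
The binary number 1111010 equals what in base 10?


1111010 in decimal = 122

122


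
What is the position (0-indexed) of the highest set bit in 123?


0b1111011. Highest set bit at position 6

6


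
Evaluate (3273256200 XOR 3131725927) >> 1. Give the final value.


Step 1: 3273256200 ^ 3131725927 = 2041820527
Step 2: 2041820527 >> 1 = 1020910263

1020910263


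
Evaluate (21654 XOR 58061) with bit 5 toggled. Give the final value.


Step 1: 21654 ^ 58061 = 46683
Step 2: 46683 ^ (1 << 5) = 46683 ^ 32 = 46715

46715


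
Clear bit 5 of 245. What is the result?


245 & ~(1 << 5) = 213

213


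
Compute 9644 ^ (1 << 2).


9644 ^ (1 << 2) = 9644 ^ 4 = 9640

9640


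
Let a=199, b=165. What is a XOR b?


199 ^ 165 = 98

98


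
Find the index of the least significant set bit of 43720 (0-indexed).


0b1010101011001000. Lowest set bit at position 3

3


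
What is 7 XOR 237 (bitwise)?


0b111 ^ 0b11101101 = 0b11101010 = 234

234


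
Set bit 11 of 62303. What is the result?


62303 | (1 << 11) = 62303 | 2048 = 64351

64351


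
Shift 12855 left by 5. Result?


0b11001000110111 << 5 = 0b1100100011011100000 = 411360

411360


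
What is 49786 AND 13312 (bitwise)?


0b1100001001111010 & 0b11010000000000 = 0b0 = 0

0


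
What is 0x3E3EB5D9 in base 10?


3E3EB5D9 hex = 1044297177 decimal

1044297177


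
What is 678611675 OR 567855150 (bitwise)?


0b101000011100101100101011011011 | 0b100001110110001100100000101110 = 0b101001111110101100101011111111 = 704301823

704301823


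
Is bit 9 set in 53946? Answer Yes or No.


0b1101001010111010, bit 9 = 1. Yes

Yes


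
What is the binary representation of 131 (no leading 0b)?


131 = 10000011 in binary

10000011


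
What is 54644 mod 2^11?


54644 & 2047 = 1396

1396


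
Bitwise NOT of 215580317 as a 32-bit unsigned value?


~0b1100110110010111111010011101 = 0b11110011001001101000000101100010 = 4079386978 (32-bit unsigned)

4079386978


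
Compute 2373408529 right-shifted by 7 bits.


0b10001101011101110101011100010001 >> 7 = 0b1000110101110111010101110 = 18542254

18542254


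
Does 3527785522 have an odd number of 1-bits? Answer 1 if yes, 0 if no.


0b11010010010001011011110000110010 has 15 ones => parity 1

1


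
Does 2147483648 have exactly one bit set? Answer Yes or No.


0b10000000000000000000000000000000. Only one bit set => Yes

Yes


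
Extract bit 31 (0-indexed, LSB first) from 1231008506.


0b1001001010111111011001011111010, position 31 = 0

0


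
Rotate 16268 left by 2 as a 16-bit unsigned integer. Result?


Rotate 0b11111110001100 left by 2 (16-bit) = 0b1111111000110000 = 65072

65072


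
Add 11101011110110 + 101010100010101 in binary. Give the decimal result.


11101011110110 + 101010100010101 = 1001000000001011 = 36875

36875


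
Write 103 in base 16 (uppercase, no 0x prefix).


103 = 67 hex

67


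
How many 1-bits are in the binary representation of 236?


0b11101100 has 5 set bits

5


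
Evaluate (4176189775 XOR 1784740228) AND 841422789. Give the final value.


Step 1: 4176189775 ^ 1784740228 = 2458607819
Step 2: 2458607819 & 841422789 = 302186689

302186689


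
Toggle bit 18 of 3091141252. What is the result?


3091141252 ^ (1 << 18) = 3091141252 ^ 262144 = 3090879108

3090879108


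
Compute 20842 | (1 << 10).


20842 | (1 << 10) = 20842 | 1024 = 21866

21866


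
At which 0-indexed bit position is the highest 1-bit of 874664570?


0b110100001000100101001001111010. Highest set bit at position 29

29


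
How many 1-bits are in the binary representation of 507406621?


0b11110001111100110100100011101 has 17 set bits

17


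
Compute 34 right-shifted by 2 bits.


0b100010 >> 2 = 0b1000 = 8

8


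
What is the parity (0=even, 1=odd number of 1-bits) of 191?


0b10111111 has 7 ones => parity 1

1


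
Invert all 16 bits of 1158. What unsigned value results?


1158 ^ 65535 = 64377

64377


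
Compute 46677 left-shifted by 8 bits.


0b1011011001010101 << 8 = 0b101101100101010100000000 = 11949312

11949312


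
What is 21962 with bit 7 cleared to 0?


21962 & ~(1 << 7) = 21834

21834


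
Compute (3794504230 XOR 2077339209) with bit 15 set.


Step 1: 3794504230 ^ 2077339209 = 2583307375
Step 2: 2583307375 | (1 << 15) = 2583307375 | 32768 = 2583340143

2583340143


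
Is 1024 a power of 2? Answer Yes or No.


0b10000000000. Only one bit set => Yes

Yes


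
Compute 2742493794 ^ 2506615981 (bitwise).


0b10100011011101110010001001100010 ^ 0b10010101011001111110110010101101 = 0b110110000100001100111011001111 = 907071183

907071183


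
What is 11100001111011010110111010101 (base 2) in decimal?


11100001111011010110111010101 in decimal = 473804245

473804245


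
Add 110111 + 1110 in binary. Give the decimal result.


110111 + 1110 = 1000101 = 69

69


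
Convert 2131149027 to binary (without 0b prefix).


2131149027 = 1111111000001101100000011100011 in binary

1111111000001101100000011100011


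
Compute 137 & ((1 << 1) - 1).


137 & 1 = 1

1


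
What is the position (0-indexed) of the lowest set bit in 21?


0b10101. Lowest set bit at position 0

0


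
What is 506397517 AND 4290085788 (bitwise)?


0b11110001011110000001101001101 & 0b11111111101101011000001110011100 = 0b11110001001010000001100001100 = 505742092

505742092


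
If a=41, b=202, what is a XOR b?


41 ^ 202 = 227

227


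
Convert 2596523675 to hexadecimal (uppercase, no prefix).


2596523675 = 9AC3CE9B hex

9AC3CE9B


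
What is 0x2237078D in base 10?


2237078D hex = 574031757 decimal

574031757


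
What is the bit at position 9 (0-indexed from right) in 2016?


0b11111100000, position 9 = 1

1


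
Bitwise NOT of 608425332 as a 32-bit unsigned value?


~0b100100010000111101010101110100 = 0b11011011101111000010101010001011 = 3686541963 (32-bit unsigned)

3686541963


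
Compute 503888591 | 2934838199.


0b11110000010001011101011001111 | 0b10101110111011100001001110110111 = 0b10111110111011101011101111111111 = 3203316735

3203316735


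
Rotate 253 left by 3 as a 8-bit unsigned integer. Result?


Rotate 0b11111101 left by 3 (8-bit) = 0b11101111 = 239

239


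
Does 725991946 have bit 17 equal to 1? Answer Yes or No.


0b101011010001011100001000001010, bit 17 = 0. No

No


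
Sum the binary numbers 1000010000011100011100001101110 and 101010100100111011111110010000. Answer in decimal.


1000010000011100011100001101110 + 101010100100111011111110010000 = 1101100101000011111011111111110 = 1822554110

1822554110


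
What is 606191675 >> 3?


0b100100001000011100000000111011 >> 3 = 0b100100001000011100000000111 = 75773959

75773959


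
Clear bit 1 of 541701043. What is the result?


541701043 & ~(1 << 1) = 541701041

541701041


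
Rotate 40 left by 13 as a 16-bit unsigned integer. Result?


Rotate 0b101000 left by 13 (16-bit) = 0b101 = 5

5


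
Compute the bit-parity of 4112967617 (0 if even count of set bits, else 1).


0b11110101001001101110011111000001 has 18 ones => parity 0

0


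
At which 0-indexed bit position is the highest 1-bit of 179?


0b10110011. Highest set bit at position 7

7


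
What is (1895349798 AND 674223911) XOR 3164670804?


Step 1: 1895349798 & 674223911 = 539530790
Step 2: 539530790 ^ 3164670804 = 2626264434

2626264434


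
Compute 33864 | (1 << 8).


33864 | (1 << 8) = 33864 | 256 = 34120

34120


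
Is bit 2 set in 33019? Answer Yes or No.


0b1000000011111011, bit 2 = 0. No

No


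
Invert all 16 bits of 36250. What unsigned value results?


36250 ^ 65535 = 29285

29285


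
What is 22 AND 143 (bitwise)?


0b10110 & 0b10001111 = 0b110 = 6

6


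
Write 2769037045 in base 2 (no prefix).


2769037045 = 10100101000011000010011011110101 in binary

10100101000011000010011011110101


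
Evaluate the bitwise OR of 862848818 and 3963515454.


0b110011011011100000011100110010 | 0b11101100001111100111001000111110 = 0b11111111011111100111011100111110 = 4286478142

4286478142


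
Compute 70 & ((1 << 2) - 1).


70 & 3 = 2

2


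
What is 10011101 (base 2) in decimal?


10011101 in decimal = 157

157


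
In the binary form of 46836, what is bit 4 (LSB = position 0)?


0b1011011011110100, position 4 = 1

1


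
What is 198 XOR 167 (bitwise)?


0b11000110 ^ 0b10100111 = 0b1100001 = 97

97


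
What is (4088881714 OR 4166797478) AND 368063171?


Step 1: 4088881714 | 4166797478 = 4227820214
Step 2: 4227820214 & 368063171 = 300950146

300950146


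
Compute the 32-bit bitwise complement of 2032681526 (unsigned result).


~0b1111001001010000100001000110110 = 0b10000110110101111011110111001001 = 2262285769 (32-bit unsigned)

2262285769


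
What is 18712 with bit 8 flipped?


18712 ^ (1 << 8) = 18712 ^ 256 = 18456

18456


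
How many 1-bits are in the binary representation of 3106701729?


0b10111001001011001000000110100001 has 13 set bits

13


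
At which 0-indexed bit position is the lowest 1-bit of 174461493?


0b1010011001100001001000110101. Lowest set bit at position 0

0


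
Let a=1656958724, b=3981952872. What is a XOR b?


1656958724 ^ 3981952872 = 2408900716

2408900716


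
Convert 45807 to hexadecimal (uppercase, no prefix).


45807 = B2EF hex

B2EF


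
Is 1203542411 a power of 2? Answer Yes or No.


0b1000111101111001001100110001011. Multiple bits set => No

No


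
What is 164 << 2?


0b10100100 << 2 = 0b1010010000 = 656

656


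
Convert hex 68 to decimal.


68 hex = 104 decimal

104


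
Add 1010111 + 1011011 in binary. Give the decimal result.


1010111 + 1011011 = 10110010 = 178

178


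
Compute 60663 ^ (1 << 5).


60663 ^ (1 << 5) = 60663 ^ 32 = 60631

60631


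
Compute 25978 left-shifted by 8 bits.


0b110010101111010 << 8 = 0b11001010111101000000000 = 6650368

6650368


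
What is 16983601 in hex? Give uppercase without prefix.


16983601 = 1032631 hex

1032631


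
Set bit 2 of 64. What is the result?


64 | (1 << 2) = 64 | 4 = 68

68


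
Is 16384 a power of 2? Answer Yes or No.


0b100000000000000. Only one bit set => Yes

Yes


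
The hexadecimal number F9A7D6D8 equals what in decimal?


F9A7D6D8 hex = 4188526296 decimal

4188526296


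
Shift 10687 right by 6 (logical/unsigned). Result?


0b10100110111111 >> 6 = 0b10100110 = 166

166


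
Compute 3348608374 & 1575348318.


0b11000111100101111011010101110110 & 0b1011101111001011110100001011110 = 0b1000101100001011010000001010110 = 1166385238

1166385238


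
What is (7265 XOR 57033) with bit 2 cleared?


Step 1: 7265 ^ 57033 = 49832
Step 2: 49832 & ~(1 << 2) = 49832

49832


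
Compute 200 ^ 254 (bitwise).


0b11001000 ^ 0b11111110 = 0b110110 = 54

54


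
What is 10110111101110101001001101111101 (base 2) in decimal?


10110111101110101001001101111101 in decimal = 3082457981

3082457981


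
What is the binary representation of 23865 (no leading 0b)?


23865 = 101110100111001 in binary

101110100111001


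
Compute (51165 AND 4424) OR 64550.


Step 1: 51165 & 4424 = 328
Step 2: 328 | 64550 = 64878

64878


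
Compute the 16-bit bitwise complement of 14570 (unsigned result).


~0b11100011101010 = 0b1100011100010101 = 50965 (16-bit unsigned)

50965


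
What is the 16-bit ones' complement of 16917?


16917 ^ 65535 = 48618

48618


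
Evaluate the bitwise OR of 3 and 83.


0b11 | 0b1010011 = 0b1010011 = 83

83


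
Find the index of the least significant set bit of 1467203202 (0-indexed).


0b1010111011100111011111010000010. Lowest set bit at position 1

1


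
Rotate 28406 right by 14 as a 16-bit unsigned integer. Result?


Rotate 0b110111011110110 right by 14 (16-bit) = 0b1011101111011001 = 48089

48089


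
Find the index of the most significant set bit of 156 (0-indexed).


0b10011100. Highest set bit at position 7

7


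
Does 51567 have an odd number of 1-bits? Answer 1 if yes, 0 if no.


0b1100100101101111 has 10 ones => parity 0

0


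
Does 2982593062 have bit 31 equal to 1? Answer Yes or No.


0b10110001110001101100001000100110, bit 31 = 1. Yes

Yes


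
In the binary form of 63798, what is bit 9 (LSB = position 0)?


0b1111100100110110, position 9 = 0

0


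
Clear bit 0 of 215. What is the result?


215 & ~(1 << 0) = 214

214


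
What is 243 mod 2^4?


243 & 15 = 3

3


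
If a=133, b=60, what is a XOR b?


133 ^ 60 = 185

185


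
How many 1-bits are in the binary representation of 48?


0b110000 has 2 set bits

2


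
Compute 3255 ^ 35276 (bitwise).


0b110010110111 ^ 0b1000100111001100 = 0b1000010101111011 = 34171

34171


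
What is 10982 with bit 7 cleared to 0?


10982 & ~(1 << 7) = 10854

10854


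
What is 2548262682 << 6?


0b10010111111000110110011100011010 << 6 = 0b10010111111000110110011100011010000000 = 163088811648

163088811648


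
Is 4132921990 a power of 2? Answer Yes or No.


0b11110110010101110110001010000110. Multiple bits set => No

No


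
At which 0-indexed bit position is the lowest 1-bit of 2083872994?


0b1111100001101010110000011100010. Lowest set bit at position 1

1


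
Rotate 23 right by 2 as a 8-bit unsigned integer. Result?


Rotate 0b10111 right by 2 (8-bit) = 0b11000101 = 197

197


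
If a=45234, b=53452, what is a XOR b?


45234 ^ 53452 = 24702

24702


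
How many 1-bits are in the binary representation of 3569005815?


0b11010100101110101011010011110111 has 20 set bits

20


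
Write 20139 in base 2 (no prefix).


20139 = 100111010101011 in binary

100111010101011


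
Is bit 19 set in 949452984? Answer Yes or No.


0b111000100101111000000010111000, bit 19 = 0. No

No


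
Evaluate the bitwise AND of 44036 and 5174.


0b1010110000000100 & 0b1010000110110 = 0b10000000100 = 1028

1028


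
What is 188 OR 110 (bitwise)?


0b10111100 | 0b1101110 = 0b11111110 = 254

254


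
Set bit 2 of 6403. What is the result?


6403 | (1 << 2) = 6403 | 4 = 6407

6407


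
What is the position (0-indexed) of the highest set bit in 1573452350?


0b1011101110010001111101000111110. Highest set bit at position 30

30


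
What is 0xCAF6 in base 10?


CAF6 hex = 51958 decimal

51958


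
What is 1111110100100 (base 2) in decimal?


1111110100100 in decimal = 8100

8100


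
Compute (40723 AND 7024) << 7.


Step 1: 40723 & 7024 = 6928
Step 2: 6928 << 7 = 886784

886784


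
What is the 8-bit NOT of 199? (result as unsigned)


~0b11000111 = 0b111000 = 56 (8-bit unsigned)

56


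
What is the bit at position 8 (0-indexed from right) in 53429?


0b1101000010110101, position 8 = 0

0


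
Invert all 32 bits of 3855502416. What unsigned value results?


3855502416 ^ 4294967295 = 439464879

439464879


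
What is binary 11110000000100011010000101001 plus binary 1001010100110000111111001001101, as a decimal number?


11110000000100011010000101001 + 1001010100110000111111001001101 = 1101000100110101011001001110110 = 1754968694

1754968694


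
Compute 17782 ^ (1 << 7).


17782 ^ (1 << 7) = 17782 ^ 128 = 17910

17910


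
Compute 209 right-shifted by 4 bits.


0b11010001 >> 4 = 0b1101 = 13

13


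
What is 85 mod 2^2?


85 & 3 = 1

1


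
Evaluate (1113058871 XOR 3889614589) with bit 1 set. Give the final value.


Step 1: 1113058871 ^ 3889614589 = 2776703178
Step 2: 2776703178 | (1 << 1) = 2776703178 | 2 = 2776703178

2776703178


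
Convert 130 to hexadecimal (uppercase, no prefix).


130 = 82 hex

82


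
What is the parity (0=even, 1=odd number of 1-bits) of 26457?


0b110011101011001 has 9 ones => parity 1

1


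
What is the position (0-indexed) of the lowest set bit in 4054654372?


0b11110001101011010001110110100100. Lowest set bit at position 2

2


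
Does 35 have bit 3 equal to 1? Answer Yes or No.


0b100011, bit 3 = 0. No

No


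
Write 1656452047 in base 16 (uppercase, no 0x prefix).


1656452047 = 62BB73CF hex

62BB73CF


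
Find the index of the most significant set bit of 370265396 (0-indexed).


0b10110000100011100110100110100. Highest set bit at position 28

28


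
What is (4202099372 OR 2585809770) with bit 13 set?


Step 1: 4202099372 | 2585809770 = 4202099694
Step 2: 4202099694 | (1 << 13) = 4202099694 | 8192 = 4202099694

4202099694


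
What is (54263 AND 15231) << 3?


Step 1: 54263 & 15231 = 4983
Step 2: 4983 << 3 = 39864

39864


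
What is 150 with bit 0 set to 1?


150 | (1 << 0) = 150 | 1 = 151

151


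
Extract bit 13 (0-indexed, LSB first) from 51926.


0b1100101011010110, position 13 = 0

0


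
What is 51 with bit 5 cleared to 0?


51 & ~(1 << 5) = 19

19


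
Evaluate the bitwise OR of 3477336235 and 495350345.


0b11001111010000111111000010101011 | 0b11101100001100111001001001001 = 0b11011111110001111111001011101011 = 3754423019

3754423019


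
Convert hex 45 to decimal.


45 hex = 69 decimal

69


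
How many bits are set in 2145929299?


0b1111111111010000100100001010011 has 17 set bits

17


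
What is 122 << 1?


0b1111010 << 1 = 0b11110100 = 244

244


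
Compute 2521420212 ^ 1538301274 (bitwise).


0b10010110010010011101000110110100 ^ 0b1011011101100001001110101011010 = 0b11001101111110010100110011101110 = 3455667438

3455667438


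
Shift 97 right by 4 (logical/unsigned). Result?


0b1100001 >> 4 = 0b110 = 6

6


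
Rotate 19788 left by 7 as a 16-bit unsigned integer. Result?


Rotate 0b100110101001100 left by 7 (16-bit) = 0b1010011000100110 = 42534

42534


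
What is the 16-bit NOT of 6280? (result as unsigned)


~0b1100010001000 = 0b1110011101110111 = 59255 (16-bit unsigned)

59255


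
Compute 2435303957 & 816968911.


0b10010001001001111100101000010101 & 0b110000101100011111010011001111 = 0b10000001000011100000000000101 = 270647301

270647301


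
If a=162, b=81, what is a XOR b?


162 ^ 81 = 243

243


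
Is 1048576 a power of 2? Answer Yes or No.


0b100000000000000000000. Only one bit set => Yes

Yes


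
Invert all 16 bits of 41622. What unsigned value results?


41622 ^ 65535 = 23913

23913


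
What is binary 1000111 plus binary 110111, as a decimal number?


1000111 + 110111 = 1111110 = 126

126


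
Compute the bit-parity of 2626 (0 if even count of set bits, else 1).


0b101001000010 has 4 ones => parity 0

0


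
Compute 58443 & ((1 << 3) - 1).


58443 & 7 = 3

3


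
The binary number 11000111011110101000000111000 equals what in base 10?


11000111011110101000000111000 in decimal = 418336824

418336824


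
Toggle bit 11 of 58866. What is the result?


58866 ^ (1 << 11) = 58866 ^ 2048 = 60914

60914


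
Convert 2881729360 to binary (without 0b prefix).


2881729360 = 10101011110000111011001101010000 in binary

10101011110000111011001101010000


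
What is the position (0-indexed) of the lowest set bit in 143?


0b10001111. Lowest set bit at position 0

0


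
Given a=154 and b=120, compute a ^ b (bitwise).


154 ^ 120 = 226

226


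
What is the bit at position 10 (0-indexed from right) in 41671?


0b1010001011000111, position 10 = 0

0


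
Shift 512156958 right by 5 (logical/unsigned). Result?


0b11110100001101110010100011110 >> 5 = 0b111101000011011100101000 = 16004904

16004904


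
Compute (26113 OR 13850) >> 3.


Step 1: 26113 | 13850 = 30235
Step 2: 30235 >> 3 = 3779

3779


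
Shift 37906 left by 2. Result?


0b1001010000010010 << 2 = 0b100101000001001000 = 151624

151624


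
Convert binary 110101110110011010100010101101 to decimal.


110101110110011010100010101101 in decimal = 903456941

903456941


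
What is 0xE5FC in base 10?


E5FC hex = 58876 decimal

58876


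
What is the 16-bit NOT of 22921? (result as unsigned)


~0b101100110001001 = 0b1010011001110110 = 42614 (16-bit unsigned)

42614


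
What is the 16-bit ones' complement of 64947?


64947 ^ 65535 = 588

588


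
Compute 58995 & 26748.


0b1110011001110011 & 0b110100001111100 = 0b110000001110000 = 24688

24688


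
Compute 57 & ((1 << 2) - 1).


57 & 3 = 1

1


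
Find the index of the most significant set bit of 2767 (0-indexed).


0b101011001111. Highest set bit at position 11

11


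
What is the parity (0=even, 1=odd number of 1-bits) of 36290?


0b1000110111000010 has 7 ones => parity 1

1


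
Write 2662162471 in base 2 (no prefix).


2662162471 = 10011110101011010110000000100111 in binary

10011110101011010110000000100111


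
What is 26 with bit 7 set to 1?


26 | (1 << 7) = 26 | 128 = 154

154


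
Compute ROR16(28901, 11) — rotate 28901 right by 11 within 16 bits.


Rotate 0b111000011100101 right by 11 (16-bit) = 0b1110010101110 = 7342

7342


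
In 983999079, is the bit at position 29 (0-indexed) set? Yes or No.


0b111010101001101010001001100111, bit 29 = 1. Yes

Yes


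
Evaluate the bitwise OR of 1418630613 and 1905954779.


0b1010100100011101001010111010101 | 0b1110001100110101000111111011011 = 0b1110101100111101001111111011111 = 1973329887

1973329887


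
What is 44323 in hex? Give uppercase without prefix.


44323 = AD23 hex

AD23


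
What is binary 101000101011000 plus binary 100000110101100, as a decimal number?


101000101011000 + 100000110101100 = 1001001100000100 = 37636

37636


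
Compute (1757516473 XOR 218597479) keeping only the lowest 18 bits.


Step 1: 1757516473 ^ 218597479 = 1707481822
Step 2: 1707481822 & 262143 = 137950

137950


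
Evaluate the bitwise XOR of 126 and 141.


0b1111110 ^ 0b10001101 = 0b11110011 = 243

243


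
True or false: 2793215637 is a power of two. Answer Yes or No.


0b10100110011111010001011010010101. Multiple bits set => No

No


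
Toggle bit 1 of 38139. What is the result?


38139 ^ (1 << 1) = 38139 ^ 2 = 38137

38137


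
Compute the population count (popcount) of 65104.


0b1111111001010000 has 9 set bits

9


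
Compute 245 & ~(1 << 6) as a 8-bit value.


245 & ~(1 << 6) = 181

181


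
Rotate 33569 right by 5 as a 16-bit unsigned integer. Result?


Rotate 0b1000001100100001 right by 5 (16-bit) = 0b110000011001 = 3097

3097


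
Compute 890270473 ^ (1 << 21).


890270473 ^ (1 << 21) = 890270473 ^ 2097152 = 892367625

892367625


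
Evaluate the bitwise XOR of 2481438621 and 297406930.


0b10010011111001111011111110011101 ^ 0b10001101110100001000111010010 = 0b10000010010111011010111001001111 = 2187177551

2187177551


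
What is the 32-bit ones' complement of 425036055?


425036055 ^ 4294967295 = 3869931240

3869931240


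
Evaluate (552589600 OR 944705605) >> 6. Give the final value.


Step 1: 552589600 | 944705605 = 955242853
Step 2: 955242853 >> 6 = 14925669

14925669


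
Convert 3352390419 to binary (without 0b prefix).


3352390419 = 11000111110100010110101100010011 in binary

11000111110100010110101100010011


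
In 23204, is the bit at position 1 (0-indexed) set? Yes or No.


0b101101010100100, bit 1 = 0. No

No


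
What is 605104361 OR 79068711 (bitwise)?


0b100100000100010010100011101001 | 0b100101101100111111000100111 = 0b100100101101110111111011101111 = 616005359

616005359


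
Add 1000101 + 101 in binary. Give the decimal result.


1000101 + 101 = 1001010 = 74

74


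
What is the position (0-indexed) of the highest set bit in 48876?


0b1011111011101100. Highest set bit at position 15

15


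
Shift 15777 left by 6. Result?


0b11110110100001 << 6 = 0b11110110100001000000 = 1009728

1009728


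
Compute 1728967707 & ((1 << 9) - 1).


1728967707 & 511 = 27

27


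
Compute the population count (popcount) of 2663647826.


0b10011110110001000000101001010010 has 13 set bits

13


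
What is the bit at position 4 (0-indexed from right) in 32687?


0b111111110101111, position 4 = 0

0


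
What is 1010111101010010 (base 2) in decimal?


1010111101010010 in decimal = 44882

44882


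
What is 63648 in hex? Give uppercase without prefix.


63648 = F8A0 hex

F8A0


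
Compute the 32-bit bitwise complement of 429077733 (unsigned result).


~0b11001100100110011010011100101 = 0b11100110011011001100101100011010 = 3865889562 (32-bit unsigned)

3865889562


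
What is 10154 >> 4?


0b10011110101010 >> 4 = 0b1001111010 = 634

634


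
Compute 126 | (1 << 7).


126 | (1 << 7) = 126 | 128 = 254

254


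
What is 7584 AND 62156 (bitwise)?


0b1110110100000 & 0b1111001011001100 = 0b1000010000000 = 4224

4224


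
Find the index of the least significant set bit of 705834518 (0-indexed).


0b101010000100100010111000010110. Lowest set bit at position 1

1


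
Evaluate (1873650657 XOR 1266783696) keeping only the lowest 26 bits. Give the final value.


Step 1: 1873650657 ^ 1266783696 = 606877233
Step 2: 606877233 & 67108863 = 2897457

2897457


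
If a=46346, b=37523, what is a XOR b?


46346 ^ 37523 = 10137

10137


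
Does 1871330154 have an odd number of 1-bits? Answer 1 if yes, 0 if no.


0b1101111100010100011101101101010 has 18 ones => parity 0

0


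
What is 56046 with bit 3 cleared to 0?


56046 & ~(1 << 3) = 56038

56038


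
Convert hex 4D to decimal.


4D hex = 77 decimal

77


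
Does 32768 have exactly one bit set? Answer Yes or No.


0b1000000000000000. Only one bit set => Yes

Yes


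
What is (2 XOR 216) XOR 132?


Step 1: 2 ^ 216 = 218
Step 2: 218 ^ 132 = 94

94


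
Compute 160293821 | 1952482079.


0b1001100011011110001110111101 | 0b1110100011000001000001100011111 = 0b1111101111011011110001110111111 = 2112742335

2112742335


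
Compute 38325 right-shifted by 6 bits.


0b1001010110110101 >> 6 = 0b1001010110 = 598

598


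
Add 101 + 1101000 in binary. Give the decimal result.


101 + 1101000 = 1101101 = 109

109


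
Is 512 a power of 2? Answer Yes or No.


0b1000000000. Only one bit set => Yes

Yes


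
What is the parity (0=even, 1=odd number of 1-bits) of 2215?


0b100010100111 has 6 ones => parity 0

0


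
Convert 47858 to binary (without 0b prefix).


47858 = 1011101011110010 in binary

1011101011110010


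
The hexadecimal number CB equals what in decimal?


CB hex = 203 decimal

203


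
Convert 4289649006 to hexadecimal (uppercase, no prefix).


4289649006 = FFAED96E hex

FFAED96E


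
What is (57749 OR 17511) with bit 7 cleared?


Step 1: 57749 | 17511 = 58871
Step 2: 58871 & ~(1 << 7) = 58743

58743


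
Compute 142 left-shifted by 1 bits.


0b10001110 << 1 = 0b100011100 = 284

284


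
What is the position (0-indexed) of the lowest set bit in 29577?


0b111001110001001. Lowest set bit at position 0

0


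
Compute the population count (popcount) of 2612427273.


0b10011011101101100111101000001001 has 17 set bits

17


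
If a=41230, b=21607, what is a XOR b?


41230 ^ 21607 = 62825

62825


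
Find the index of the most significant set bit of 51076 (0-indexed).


0b1100011110000100. Highest set bit at position 15

15


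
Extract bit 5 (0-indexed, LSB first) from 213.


0b11010101, position 5 = 0

0


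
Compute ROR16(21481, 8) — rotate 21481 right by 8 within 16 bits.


Rotate 0b101001111101001 right by 8 (16-bit) = 0b1110100101010011 = 59731

59731


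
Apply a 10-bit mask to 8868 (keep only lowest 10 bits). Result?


8868 & 1023 = 676

676


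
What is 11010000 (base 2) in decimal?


11010000 in decimal = 208

208


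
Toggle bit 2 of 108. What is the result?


108 ^ (1 << 2) = 108 ^ 4 = 104

104


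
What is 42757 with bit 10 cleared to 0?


42757 & ~(1 << 10) = 41733

41733


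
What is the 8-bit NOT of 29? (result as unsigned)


~0b11101 = 0b11100010 = 226 (8-bit unsigned)

226


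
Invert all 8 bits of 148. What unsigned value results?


148 ^ 255 = 107

107


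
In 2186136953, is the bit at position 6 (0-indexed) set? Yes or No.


0b10000010010011011100110101111001, bit 6 = 1. Yes

Yes


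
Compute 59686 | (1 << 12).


59686 | (1 << 12) = 59686 | 4096 = 63782

63782


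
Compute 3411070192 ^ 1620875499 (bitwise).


0b11001011010100001100110011110000 ^ 0b1100000100111001001100011101011 = 0b10101011110011000101010000011011 = 2882294811

2882294811


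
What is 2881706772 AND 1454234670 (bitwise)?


0b10101011110000110101101100010100 & 0b1010110101011011101110000101110 = 0b10100000010101100000000100 = 42031108

42031108


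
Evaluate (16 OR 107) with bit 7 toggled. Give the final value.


Step 1: 16 | 107 = 123
Step 2: 123 ^ (1 << 7) = 123 ^ 128 = 251

251


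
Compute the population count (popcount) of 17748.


0b100010101010100 has 6 set bits

6


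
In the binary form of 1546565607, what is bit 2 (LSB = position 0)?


0b1011100001011101011011111100111, position 2 = 1

1


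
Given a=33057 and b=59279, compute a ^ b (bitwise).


33057 ^ 59279 = 26286

26286


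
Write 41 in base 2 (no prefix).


41 = 101001 in binary

101001


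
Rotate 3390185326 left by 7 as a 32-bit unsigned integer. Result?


Rotate 0b11001010000100100001111101101110 left by 7 (32-bit) = 0b1001000011111011011101100101 = 152024933

152024933


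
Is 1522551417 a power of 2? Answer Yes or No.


0b1011010110000000100101001111001. Multiple bits set => No

No


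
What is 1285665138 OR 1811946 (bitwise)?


0b1001100101000011011000101110010 | 0b110111010010111101010 = 0b1001100101110111011010111111010 = 1287370234

1287370234


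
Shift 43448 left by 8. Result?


0b1010100110111000 << 8 = 0b101010011011100000000000 = 11122688

11122688


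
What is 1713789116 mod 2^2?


1713789116 & 3 = 0

0


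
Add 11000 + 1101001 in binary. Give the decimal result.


11000 + 1101001 = 10000001 = 129

129


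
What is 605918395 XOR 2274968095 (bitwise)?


0b100100000111011001010010111011 ^ 0b10000111100110010100001000011111 = 0b10100011100001001101011010100100 = 2743391908

2743391908


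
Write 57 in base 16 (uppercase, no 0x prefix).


57 = 39 hex

39


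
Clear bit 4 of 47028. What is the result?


47028 & ~(1 << 4) = 47012

47012


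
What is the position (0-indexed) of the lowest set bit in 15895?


0b11111000010111. Lowest set bit at position 0

0


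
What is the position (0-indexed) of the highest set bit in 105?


0b1101001. Highest set bit at position 6

6


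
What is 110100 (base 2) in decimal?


110100 in decimal = 52

52


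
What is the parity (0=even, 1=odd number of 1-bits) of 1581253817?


0b1011110010000000000010010111001 has 12 ones => parity 0

0


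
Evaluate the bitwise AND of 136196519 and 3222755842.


0b1000000111100011000110100111 & 0b11000000000101110101101000000010 = 0b101100001000000000010 = 1445890

1445890


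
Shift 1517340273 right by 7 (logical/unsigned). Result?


0b1011010011100001100011001110001 >> 7 = 0b101101001110000110001100 = 11854220

11854220


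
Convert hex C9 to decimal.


C9 hex = 201 decimal

201


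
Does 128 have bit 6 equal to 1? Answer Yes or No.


0b10000000, bit 6 = 0. No

No


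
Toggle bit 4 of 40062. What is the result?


40062 ^ (1 << 4) = 40062 ^ 16 = 40046

40046


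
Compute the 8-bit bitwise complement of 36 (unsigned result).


~0b100100 = 0b11011011 = 219 (8-bit unsigned)

219


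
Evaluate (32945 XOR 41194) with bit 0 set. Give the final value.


Step 1: 32945 ^ 41194 = 8283
Step 2: 8283 | (1 << 0) = 8283 | 1 = 8283

8283


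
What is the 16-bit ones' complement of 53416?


53416 ^ 65535 = 12119

12119


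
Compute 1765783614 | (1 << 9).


1765783614 | (1 << 9) = 1765783614 | 512 = 1765784126

1765784126


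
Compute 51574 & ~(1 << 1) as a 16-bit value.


51574 & ~(1 << 1) = 51572

51572


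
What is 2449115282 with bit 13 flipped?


2449115282 ^ (1 << 13) = 2449115282 ^ 8192 = 2449123474

2449123474


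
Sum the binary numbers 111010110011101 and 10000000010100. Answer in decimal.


111010110011101 + 10000000010100 = 1001010110110001 = 38321

38321


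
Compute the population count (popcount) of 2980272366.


0b10110001101000110101100011101110 has 17 set bits

17


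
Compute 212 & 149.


0b11010100 & 0b10010101 = 0b10010100 = 148

148


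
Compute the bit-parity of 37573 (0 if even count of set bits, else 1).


0b1001001011000101 has 7 ones => parity 1

1


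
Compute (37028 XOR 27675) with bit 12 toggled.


Step 1: 37028 ^ 27675 = 64703
Step 2: 64703 ^ (1 << 12) = 64703 ^ 4096 = 60607

60607


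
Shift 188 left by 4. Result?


0b10111100 << 4 = 0b101111000000 = 3008

3008


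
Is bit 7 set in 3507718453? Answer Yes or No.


0b11010001000100111000100100110101, bit 7 = 0. No

No


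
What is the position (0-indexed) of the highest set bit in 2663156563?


0b10011110101111001000101101010011. Highest set bit at position 31

31


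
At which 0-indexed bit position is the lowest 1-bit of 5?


0b101. Lowest set bit at position 0

0


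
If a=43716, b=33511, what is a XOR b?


43716 ^ 33511 = 10275

10275


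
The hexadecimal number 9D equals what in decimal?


9D hex = 157 decimal

157


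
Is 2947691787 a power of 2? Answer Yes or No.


0b10101111101100100011010100001011. Multiple bits set => No

No


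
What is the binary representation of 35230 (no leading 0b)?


35230 = 1000100110011110 in binary

1000100110011110


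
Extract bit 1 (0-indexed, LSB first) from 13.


0b1101, position 1 = 0

0


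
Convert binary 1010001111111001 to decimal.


1010001111111001 in decimal = 41977

41977


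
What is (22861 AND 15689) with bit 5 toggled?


Step 1: 22861 & 15689 = 6473
Step 2: 6473 ^ (1 << 5) = 6473 ^ 32 = 6505

6505


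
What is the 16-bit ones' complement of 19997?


19997 ^ 65535 = 45538

45538


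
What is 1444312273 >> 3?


0b1010110000101100111010011010001 >> 3 = 0b1010110000101100111010011010 = 180539034

180539034


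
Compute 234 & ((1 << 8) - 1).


234 & 255 = 234

234


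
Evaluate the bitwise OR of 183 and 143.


0b10110111 | 0b10001111 = 0b10111111 = 191

191


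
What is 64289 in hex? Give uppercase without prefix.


64289 = FB21 hex

FB21


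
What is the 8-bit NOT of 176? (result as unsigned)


~0b10110000 = 0b1001111 = 79 (8-bit unsigned)

79


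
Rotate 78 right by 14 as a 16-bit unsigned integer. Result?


Rotate 0b1001110 right by 14 (16-bit) = 0b100111000 = 312

312


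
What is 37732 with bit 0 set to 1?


37732 | (1 << 0) = 37732 | 1 = 37733

37733


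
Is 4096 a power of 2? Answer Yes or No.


0b1000000000000. Only one bit set => Yes

Yes


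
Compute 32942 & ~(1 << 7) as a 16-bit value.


32942 & ~(1 << 7) = 32814

32814


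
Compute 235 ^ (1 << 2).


235 ^ (1 << 2) = 235 ^ 4 = 239

239


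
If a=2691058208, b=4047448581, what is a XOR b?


2691058208 ^ 4047448581 = 1364811813

1364811813


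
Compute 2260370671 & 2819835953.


0b10000110101110101000010011101111 & 0b10101000000100110100100000110001 = 0b10000000000100100000000000100001 = 2148663329

2148663329
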